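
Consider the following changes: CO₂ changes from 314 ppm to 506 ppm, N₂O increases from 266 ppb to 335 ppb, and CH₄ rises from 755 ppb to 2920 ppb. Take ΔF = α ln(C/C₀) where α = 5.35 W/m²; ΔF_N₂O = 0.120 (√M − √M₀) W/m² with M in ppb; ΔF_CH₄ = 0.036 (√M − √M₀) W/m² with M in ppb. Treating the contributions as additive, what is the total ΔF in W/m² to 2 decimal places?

ΔF = 3.75 W/m²

CO₂: 5.35 × ln(506/314) = 5.35 × ln(1.61146) = 5.35 × 0.47714 = 2.5527 W/m².
N₂O: 0.120 × (√335 − √266) = 0.120 × (18.3030 − 16.3095) = 0.120 × 1.9935 = 0.2392 W/m².
CH₄: 0.036 × (√2920 − √755) = 0.036 × (54.0370 − 27.4773) = 0.036 × 26.5597 = 0.9561 W/m².
Total ΔF = 2.5527 + 0.2392 + 0.9561 = 3.7480 W/m².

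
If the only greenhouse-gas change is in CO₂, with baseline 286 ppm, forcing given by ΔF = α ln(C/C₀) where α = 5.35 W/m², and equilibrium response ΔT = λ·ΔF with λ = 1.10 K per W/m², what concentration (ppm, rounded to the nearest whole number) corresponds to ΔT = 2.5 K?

C ≈ 437 ppm

Required forcing: ΔF = ΔT/λ = 2.5/1.10 = 2.2727 W/m².
Then ln(C/286) = ΔF/5.35 = 2.2727/5.35 = 0.42480.
So C = 286 × e^0.42480 = 286 × 1.52928 = 437.37 ppm.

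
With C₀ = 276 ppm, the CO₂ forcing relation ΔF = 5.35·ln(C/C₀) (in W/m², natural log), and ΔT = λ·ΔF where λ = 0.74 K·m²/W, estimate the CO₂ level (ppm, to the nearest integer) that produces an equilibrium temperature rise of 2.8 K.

Required forcing: ΔF = ΔT/λ = 2.8/0.74 = 3.7838 W/m².
Then ln(C/276) = ΔF/5.35 = 3.7838/5.35 = 0.70725.
So C = 276 × e^0.70725 = 276 × 2.02841 = 559.84 ppm.

C ≈ 560 ppm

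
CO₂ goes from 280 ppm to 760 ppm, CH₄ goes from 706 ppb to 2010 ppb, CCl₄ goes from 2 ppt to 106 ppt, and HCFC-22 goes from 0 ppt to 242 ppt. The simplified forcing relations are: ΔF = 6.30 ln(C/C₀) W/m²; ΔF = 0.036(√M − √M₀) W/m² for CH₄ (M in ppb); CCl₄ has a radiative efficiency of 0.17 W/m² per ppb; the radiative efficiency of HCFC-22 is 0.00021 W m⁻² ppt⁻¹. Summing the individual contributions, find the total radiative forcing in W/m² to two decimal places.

ΔF = 7.02 W/m²

CO₂: 6.30 × ln(760/280) = 6.30 × ln(2.71429) = 6.30 × 0.99853 = 6.2907 W/m².
CH₄: 0.036 × (√2010 − √706) = 0.036 × (44.8330 − 26.5707) = 0.036 × 18.2623 = 0.6574 W/m².
CCl₄: Δ = 106 − 2 = 104 ppt = 0.104 ppb; ΔF = 0.17 × 0.104 = 0.0177 W/m².
HCFC-22: ΔF = 0.00021 × (242 − 0) = 0.00021 × 242 = 0.0508 W/m².
Total ΔF = 6.2907 + 0.6574 + 0.0177 + 0.0508 = 7.0166 W/m².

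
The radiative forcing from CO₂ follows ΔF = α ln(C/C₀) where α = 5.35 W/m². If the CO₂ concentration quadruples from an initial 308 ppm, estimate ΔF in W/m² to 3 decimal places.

ΔF = 5.35 × ln(4) = 5.35 × 1.38629 = 7.4167 W/m².

ΔF = 7.417 W/m²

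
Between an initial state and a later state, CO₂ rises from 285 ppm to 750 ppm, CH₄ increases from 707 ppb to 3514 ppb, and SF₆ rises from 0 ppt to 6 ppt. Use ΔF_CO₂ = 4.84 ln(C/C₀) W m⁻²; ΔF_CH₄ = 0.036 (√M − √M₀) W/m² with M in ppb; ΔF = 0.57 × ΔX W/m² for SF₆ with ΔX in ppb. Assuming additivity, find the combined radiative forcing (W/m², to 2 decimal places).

CO₂: 4.84 × ln(750/285) = 4.84 × ln(2.63158) = 4.84 × 0.96758 = 4.6831 W/m².
CH₄: 0.036 × (√3514 − √707) = 0.036 × (59.2790 − 26.5895) = 0.036 × 32.6895 = 1.1768 W/m².
SF₆: Δ = 6 − 0 = 6 ppt = 0.006 ppb; ΔF = 0.57 × 0.006 = 0.0034 W/m².
Total ΔF = 4.6831 + 1.1768 + 0.0034 = 5.8633 W/m².

ΔF = 5.86 W/m²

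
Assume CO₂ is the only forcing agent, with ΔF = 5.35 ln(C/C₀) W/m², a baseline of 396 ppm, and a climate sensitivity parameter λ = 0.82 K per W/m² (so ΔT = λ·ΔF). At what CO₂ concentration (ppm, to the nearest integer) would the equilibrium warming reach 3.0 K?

C ≈ 785 ppm

Required forcing: ΔF = ΔT/λ = 3.0/0.82 = 3.6585 W/m².
Then ln(C/396) = ΔF/5.35 = 3.6585/5.35 = 0.68383.
So C = 396 × e^0.68383 = 396 × 1.98145 = 784.65 ppm.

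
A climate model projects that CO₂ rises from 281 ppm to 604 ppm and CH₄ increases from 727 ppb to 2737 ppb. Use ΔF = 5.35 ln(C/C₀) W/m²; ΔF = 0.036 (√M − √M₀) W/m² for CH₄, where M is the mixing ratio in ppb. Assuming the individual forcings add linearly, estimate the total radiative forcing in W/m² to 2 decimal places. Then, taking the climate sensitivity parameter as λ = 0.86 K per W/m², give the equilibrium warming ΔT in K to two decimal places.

ΔF = 5.01 W/m²; ΔT = 4.31 K

CO₂: 5.35 × ln(604/281) = 5.35 × ln(2.14947) = 5.35 × 0.76522 = 4.0939 W/m².
CH₄: 0.036 × (√2737 − √727) = 0.036 × (52.3163 − 26.9629) = 0.036 × 25.3534 = 0.9127 W/m².
Total ΔF = 4.0939 + 0.9127 = 5.0066 W/m².
ΔT = λ ΔF = 0.86 × 5.01 = 4.3086 K.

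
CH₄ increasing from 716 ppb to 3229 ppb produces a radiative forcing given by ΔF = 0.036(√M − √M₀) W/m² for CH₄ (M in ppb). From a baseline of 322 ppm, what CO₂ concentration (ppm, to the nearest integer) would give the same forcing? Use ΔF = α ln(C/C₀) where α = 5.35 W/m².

C ≈ 394 ppm

CH₄ forcing: 0.036 × (√3229 − √716) = 0.036 × (56.8243 − 26.7582) = 0.036 × 30.0661 = 1.08238 W/m².
Set 5.35 ln(C/322) = 1.08238: ln(C/322) = 1.08238/5.35 = 0.20231, so C = 322 × e^0.20231 = 322 × 1.22423 = 394.20 ppm.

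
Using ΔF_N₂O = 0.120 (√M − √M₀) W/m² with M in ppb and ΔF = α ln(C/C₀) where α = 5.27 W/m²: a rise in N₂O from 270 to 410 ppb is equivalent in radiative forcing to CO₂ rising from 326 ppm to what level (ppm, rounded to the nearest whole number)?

N₂O forcing: 0.120 × (√410 − √270) = 0.120 × (20.2485 − 16.4317) = 0.120 × 3.8168 = 0.45802 W/m².
Set 5.27 ln(C/326) = 0.45802: ln(C/326) = 0.45802/5.27 = 0.08691, so C = 326 × e^0.08691 = 326 × 1.09080 = 355.60 ppm.

C ≈ 356 ppm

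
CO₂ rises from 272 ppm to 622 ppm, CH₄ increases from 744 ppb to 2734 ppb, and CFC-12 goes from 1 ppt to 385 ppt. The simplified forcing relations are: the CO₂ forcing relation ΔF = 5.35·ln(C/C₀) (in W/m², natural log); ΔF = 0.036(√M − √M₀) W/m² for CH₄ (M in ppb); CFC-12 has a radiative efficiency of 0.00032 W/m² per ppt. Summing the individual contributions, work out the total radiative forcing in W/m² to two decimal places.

CO₂: 5.35 × ln(622/272) = 5.35 × ln(2.28676) = 5.35 × 0.82714 = 4.4252 W/m².
CH₄: 0.036 × (√2734 − √744) = 0.036 × (52.2877 − 27.2764) = 0.036 × 25.0113 = 0.9004 W/m².
CFC-12: ΔF = 0.00032 × (385 − 1) = 0.00032 × 384 = 0.1229 W/m².
Total ΔF = 4.4252 + 0.9004 + 0.1229 = 5.4485 W/m².

ΔF = 5.45 W/m²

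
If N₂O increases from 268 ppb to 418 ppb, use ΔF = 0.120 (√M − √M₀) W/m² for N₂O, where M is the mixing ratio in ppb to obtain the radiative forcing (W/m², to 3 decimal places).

N₂O: 0.120 × (√418 − √268) = 0.120 × (20.4450 − 16.3707) = 0.120 × 4.0743 = 0.4889 W/m².

ΔF = 0.489 W/m²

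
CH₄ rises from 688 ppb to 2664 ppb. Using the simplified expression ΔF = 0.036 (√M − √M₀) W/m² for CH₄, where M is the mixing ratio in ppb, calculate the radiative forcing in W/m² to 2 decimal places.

CH₄: 0.036 × (√2664 − √688) = 0.036 × (51.6140 − 26.2298) = 0.036 × 25.3842 = 0.9138 W/m².

ΔF = 0.91 W/m²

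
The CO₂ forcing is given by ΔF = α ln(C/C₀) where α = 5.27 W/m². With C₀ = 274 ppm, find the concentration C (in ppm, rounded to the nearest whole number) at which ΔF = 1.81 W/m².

C ≈ 386 ppm

Set 5.27 ln(C/274) = 1.81, so ln(C/274) = 1.81/5.27 = 0.34345.
Then C/274 = e^0.34345 = 1.40980, giving C = 274 × 1.40980 = 386.29 ppm.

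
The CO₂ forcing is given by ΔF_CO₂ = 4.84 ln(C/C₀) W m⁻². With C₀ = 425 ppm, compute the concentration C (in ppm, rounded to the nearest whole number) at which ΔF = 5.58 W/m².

Set 4.84 ln(C/425) = 5.58, so ln(C/425) = 5.58/4.84 = 1.15289.
Then C/425 = e^1.15289 = 3.16733, giving C = 425 × 3.16733 = 1346.12 ppm.

C ≈ 1346 ppm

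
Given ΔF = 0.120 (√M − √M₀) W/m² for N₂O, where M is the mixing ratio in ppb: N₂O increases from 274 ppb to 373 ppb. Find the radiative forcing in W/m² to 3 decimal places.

ΔF = 0.331 W/m²

N₂O: 0.120 × (√373 − √274) = 0.120 × (19.3132 − 16.5529) = 0.120 × 2.7603 = 0.3312 W/m².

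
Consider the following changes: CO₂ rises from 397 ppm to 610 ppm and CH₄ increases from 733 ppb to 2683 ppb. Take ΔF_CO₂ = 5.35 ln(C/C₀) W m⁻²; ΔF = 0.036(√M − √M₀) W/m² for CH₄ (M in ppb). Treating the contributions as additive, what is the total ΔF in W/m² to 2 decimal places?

CO₂: 5.35 × ln(610/397) = 5.35 × ln(1.53652) = 5.35 × 0.42952 = 2.2979 W/m².
CH₄: 0.036 × (√2683 − √733) = 0.036 × (51.7977 − 27.0740) = 0.036 × 24.7237 = 0.8901 W/m².
Total ΔF = 2.2979 + 0.8901 = 3.1880 W/m².

ΔF = 3.19 W/m²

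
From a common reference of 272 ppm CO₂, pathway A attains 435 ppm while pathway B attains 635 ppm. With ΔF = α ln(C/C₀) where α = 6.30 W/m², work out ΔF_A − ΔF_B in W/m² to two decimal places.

ΔF_A = 6.30 ln(435/272) = 6.30 × 0.46954 = 2.9581 W/m².
ΔF_B = 6.30 ln(635/272) = 6.30 × 0.84782 = 5.3413 W/m².
Difference: 2.9581 − 5.3413 = -2.3832 W/m².

ΔF_A − ΔF_B = -2.38 W/m²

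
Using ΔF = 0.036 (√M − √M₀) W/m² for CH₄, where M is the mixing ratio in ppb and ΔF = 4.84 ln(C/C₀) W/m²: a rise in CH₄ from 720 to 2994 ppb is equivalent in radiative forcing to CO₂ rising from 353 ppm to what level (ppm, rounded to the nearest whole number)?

C ≈ 434 ppm

CH₄ forcing: 0.036 × (√2994 − √720) = 0.036 × (54.7175 − 26.8328) = 0.036 × 27.8847 = 1.00385 W/m².
Set 4.84 ln(C/353) = 1.00385: ln(C/353) = 1.00385/4.84 = 0.20741, so C = 353 × e^0.20741 = 353 × 1.23049 = 434.36 ppm.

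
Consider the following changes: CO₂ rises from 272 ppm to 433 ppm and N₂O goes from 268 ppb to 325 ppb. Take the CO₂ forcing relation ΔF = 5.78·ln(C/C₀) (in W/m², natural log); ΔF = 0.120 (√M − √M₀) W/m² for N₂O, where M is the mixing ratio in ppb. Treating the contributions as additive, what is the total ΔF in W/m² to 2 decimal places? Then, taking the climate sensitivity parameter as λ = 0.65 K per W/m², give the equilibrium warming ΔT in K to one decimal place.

ΔF = 2.89 W/m²; ΔT = 1.9 K

CO₂: 5.78 × ln(433/272) = 5.78 × ln(1.59191) = 5.78 × 0.46493 = 2.6873 W/m².
N₂O: 0.120 × (√325 − √268) = 0.120 × (18.0278 − 16.3707) = 0.120 × 1.6571 = 0.1989 W/m².
Total ΔF = 2.6873 + 0.1989 = 2.8862 W/m².
ΔT = λ ΔF = 0.65 × 2.89 = 1.8785 K.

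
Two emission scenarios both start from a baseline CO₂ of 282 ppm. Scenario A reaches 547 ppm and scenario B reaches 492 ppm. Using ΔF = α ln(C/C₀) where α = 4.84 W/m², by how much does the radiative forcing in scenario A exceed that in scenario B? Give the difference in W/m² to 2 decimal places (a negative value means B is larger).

ΔF_A − ΔF_B = 0.51 W/m²

ΔF_A = 4.84 ln(547/282) = 4.84 × 0.66254 = 3.2067 W/m².
ΔF_B = 4.84 ln(492/282) = 4.84 × 0.55657 = 2.6938 W/m².
Difference: 3.2067 − 2.6938 = 0.5129 W/m².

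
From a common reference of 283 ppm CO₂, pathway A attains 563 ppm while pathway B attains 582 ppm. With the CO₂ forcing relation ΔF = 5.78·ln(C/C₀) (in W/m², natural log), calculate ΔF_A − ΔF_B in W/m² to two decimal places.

ΔF_A = 5.78 ln(563/283) = 5.78 × 0.68783 = 3.9757 W/m².
ΔF_B = 5.78 ln(582/283) = 5.78 × 0.72102 = 4.1675 W/m².
Difference: 3.9757 − 4.1675 = -0.1918 W/m².
(Equivalently, ΔF_A − ΔF_B = 5.78 ln(563/582) = 5.78 × -0.03319 = -0.1918 W/m².)

ΔF_A − ΔF_B = -0.19 W/m²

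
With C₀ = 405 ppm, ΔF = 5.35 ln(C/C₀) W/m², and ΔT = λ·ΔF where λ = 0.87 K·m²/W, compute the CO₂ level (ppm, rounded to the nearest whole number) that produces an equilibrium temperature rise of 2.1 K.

Required forcing: ΔF = ΔT/λ = 2.1/0.87 = 2.4138 W/m².
Then ln(C/405) = ΔF/5.35 = 2.4138/5.35 = 0.45118.
So C = 405 × e^0.45118 = 405 × 1.57016 = 635.91 ppm.

C ≈ 636 ppm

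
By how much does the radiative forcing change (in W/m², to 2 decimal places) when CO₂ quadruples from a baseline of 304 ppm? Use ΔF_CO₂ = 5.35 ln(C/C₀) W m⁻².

Because the forcing depends only on the ratio C/C₀, the initial concentration does not enter.
ΔF = 5.35 × ln(4) = 5.35 × 1.38629 = 7.4167 W/m².

ΔF = 7.42 W/m²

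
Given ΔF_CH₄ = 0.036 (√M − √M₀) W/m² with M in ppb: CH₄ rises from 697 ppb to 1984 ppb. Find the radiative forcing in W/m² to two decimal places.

CH₄: 0.036 × (√1984 − √697) = 0.036 × (44.5421 − 26.4008) = 0.036 × 18.1413 = 0.6531 W/m².

ΔF = 0.65 W/m²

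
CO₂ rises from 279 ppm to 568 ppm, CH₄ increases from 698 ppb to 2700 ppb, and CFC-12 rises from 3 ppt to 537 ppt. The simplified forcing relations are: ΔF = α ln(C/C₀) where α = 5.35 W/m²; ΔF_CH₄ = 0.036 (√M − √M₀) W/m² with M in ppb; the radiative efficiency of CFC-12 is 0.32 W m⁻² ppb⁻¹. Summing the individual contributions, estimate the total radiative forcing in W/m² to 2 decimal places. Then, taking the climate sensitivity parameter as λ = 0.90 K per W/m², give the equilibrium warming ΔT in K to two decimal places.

CO₂: 5.35 × ln(568/279) = 5.35 × ln(2.03584) = 5.35 × 0.71091 = 3.8034 W/m².
CH₄: 0.036 × (√2700 − √698) = 0.036 × (51.9615 − 26.4197) = 0.036 × 25.5418 = 0.9195 W/m².
CFC-12: Δ = 537 − 3 = 534 ppt = 0.534 ppb; ΔF = 0.32 × 0.534 = 0.1709 W/m².
Total ΔF = 3.8034 + 0.9195 + 0.1709 = 4.8938 W/m².
ΔT = λ ΔF = 0.90 × 4.89 = 4.4010 K.

ΔF = 4.89 W/m²; ΔT = 4.40 K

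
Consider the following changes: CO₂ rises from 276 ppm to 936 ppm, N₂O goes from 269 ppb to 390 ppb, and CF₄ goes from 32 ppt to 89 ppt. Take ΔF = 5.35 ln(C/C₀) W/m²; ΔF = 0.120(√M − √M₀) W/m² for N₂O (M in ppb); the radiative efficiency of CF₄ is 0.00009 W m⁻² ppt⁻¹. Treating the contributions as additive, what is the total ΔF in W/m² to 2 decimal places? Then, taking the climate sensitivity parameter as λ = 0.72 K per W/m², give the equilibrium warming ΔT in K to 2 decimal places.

CO₂: 5.35 × ln(936/276) = 5.35 × ln(3.39130) = 5.35 × 1.22121 = 6.5335 W/m².
N₂O: 0.120 × (√390 − √269) = 0.120 × (19.7484 − 16.4012) = 0.120 × 3.3472 = 0.4017 W/m².
CF₄: ΔF = 0.00009 × (89 − 32) = 0.00009 × 57 = 0.0051 W/m².
Total ΔF = 6.5335 + 0.4017 + 0.0051 = 6.9403 W/m².
ΔT = λ ΔF = 0.72 × 6.94 = 4.9968 K.

ΔF = 6.94 W/m²; ΔT = 5.00 K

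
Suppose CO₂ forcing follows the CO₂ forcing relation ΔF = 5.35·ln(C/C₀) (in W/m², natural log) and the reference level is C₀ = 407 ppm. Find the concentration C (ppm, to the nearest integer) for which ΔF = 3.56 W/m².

Set 5.35 ln(C/407) = 3.56, so ln(C/407) = 3.56/5.35 = 0.66542.
Then C/407 = e^0.66542 = 1.94531, giving C = 407 × 1.94531 = 791.74 ppm.

C ≈ 792 ppm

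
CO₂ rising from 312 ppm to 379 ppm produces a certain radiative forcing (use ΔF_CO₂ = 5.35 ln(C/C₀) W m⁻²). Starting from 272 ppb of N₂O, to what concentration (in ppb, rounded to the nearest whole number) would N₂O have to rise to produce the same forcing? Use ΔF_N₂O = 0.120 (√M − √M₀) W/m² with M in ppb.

M ≈ 633 ppb

CO₂ forcing: 5.35 × ln(379/312) = 5.35 × 0.194533 = 1.04075 W/m².
Set 0.120(√M − √272) = 1.04075: √M = 1.04075/0.120 + √272 = 8.6729 + 16.4924 = 25.1653.
M = (25.1653)² = 633.29 ppb.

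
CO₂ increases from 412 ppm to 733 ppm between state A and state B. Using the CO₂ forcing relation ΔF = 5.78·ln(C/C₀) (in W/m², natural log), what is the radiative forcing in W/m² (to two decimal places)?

ΔF = 3.33 W/m²

CO₂: 5.78 × ln(733/412) = 5.78 × ln(1.77913) = 5.78 × 0.57612 = 3.3300 W/m².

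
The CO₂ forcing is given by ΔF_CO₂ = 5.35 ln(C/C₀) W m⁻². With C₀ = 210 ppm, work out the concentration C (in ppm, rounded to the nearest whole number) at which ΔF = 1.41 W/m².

C ≈ 273 ppm

Set 5.35 ln(C/210) = 1.41, so ln(C/210) = 1.41/5.35 = 0.26355.
Then C/210 = e^0.26355 = 1.30154, giving C = 210 × 1.30154 = 273.32 ppm.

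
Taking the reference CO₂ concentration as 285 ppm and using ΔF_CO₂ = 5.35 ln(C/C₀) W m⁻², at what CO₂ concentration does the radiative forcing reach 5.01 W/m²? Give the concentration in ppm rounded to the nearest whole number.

C ≈ 727 ppm

Set 5.35 ln(C/285) = 5.01, so ln(C/285) = 5.01/5.35 = 0.93645.
Then C/285 = e^0.93645 = 2.55091, giving C = 285 × 2.55091 = 727.01 ppm.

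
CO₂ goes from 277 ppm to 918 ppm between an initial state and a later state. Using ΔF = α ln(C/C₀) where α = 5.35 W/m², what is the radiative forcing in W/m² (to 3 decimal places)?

ΔF = 6.410 W/m²

CO₂ absorption bands are partially saturated, so forcing scales with the logarithm of the concentration ratio.
CO₂: 5.35 × ln(918/277) = 5.35 × ln(3.31408) = 5.35 × 1.19818 = 6.4103 W/m².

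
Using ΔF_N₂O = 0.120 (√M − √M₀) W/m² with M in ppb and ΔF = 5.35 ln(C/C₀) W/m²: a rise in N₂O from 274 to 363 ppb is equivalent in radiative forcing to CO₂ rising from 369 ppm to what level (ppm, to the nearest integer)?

C ≈ 390 ppm

N₂O forcing: 0.120 × (√363 − √274) = 0.120 × (19.0526 − 16.5529) = 0.120 × 2.4997 = 0.29996 W/m².
Set 5.35 ln(C/369) = 0.29996: ln(C/369) = 0.29996/5.35 = 0.05607, so C = 369 × e^0.05607 = 369 × 1.05767 = 390.28 ppm.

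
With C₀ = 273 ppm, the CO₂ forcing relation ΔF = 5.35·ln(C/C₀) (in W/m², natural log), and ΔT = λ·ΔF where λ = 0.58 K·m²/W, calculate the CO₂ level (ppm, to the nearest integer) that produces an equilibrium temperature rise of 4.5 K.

Required forcing: ΔF = ΔT/λ = 4.5/0.58 = 7.7586 W/m².
Then ln(C/273) = ΔF/5.35 = 7.7586/5.35 = 1.45021.
So C = 273 × e^1.45021 = 273 × 4.26401 = 1164.07 ppm.

C ≈ 1164 ppm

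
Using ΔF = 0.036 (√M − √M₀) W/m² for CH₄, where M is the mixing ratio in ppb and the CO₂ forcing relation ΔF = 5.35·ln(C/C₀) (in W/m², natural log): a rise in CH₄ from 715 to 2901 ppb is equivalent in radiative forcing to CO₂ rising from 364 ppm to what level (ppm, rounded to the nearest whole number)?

CH₄ forcing: 0.036 × (√2901 − √715) = 0.036 × (53.8609 − 26.7395) = 0.036 × 27.1214 = 0.97637 W/m².
Set 5.35 ln(C/364) = 0.97637: ln(C/364) = 0.97637/5.35 = 0.18250, so C = 364 × e^0.18250 = 364 × 1.20021 = 436.88 ppm.

C ≈ 437 ppm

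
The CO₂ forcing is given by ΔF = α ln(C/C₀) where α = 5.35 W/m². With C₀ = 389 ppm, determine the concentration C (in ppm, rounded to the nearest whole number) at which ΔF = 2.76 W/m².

Set 5.35 ln(C/389) = 2.76, so ln(C/389) = 2.76/5.35 = 0.51589.
Then C/389 = e^0.51589 = 1.67513, giving C = 389 × 1.67513 = 651.63 ppm.

C ≈ 652 ppm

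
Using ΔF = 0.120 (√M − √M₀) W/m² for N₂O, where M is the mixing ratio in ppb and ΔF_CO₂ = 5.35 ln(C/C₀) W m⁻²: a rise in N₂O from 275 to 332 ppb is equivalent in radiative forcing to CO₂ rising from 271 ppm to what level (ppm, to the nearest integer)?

N₂O forcing: 0.120 × (√332 − √275) = 0.120 × (18.2209 − 16.5831) = 0.120 × 1.6378 = 0.19654 W/m².
Set 5.35 ln(C/271) = 0.19654: ln(C/271) = 0.19654/5.35 = 0.03674, so C = 271 × e^0.03674 = 271 × 1.03742 = 281.14 ppm.

C ≈ 281 ppm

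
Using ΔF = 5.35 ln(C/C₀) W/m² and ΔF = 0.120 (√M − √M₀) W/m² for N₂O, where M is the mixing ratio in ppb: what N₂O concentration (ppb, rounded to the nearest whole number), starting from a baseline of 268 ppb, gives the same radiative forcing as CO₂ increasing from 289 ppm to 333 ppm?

M ≈ 515 ppb

CO₂ forcing: 5.35 × ln(333/289) = 5.35 × 0.141716 = 0.75818 W/m².
Set 0.120(√M − √268) = 0.75818: √M = 0.75818/0.120 + √268 = 6.3182 + 16.3707 = 22.6889.
M = (22.6889)² = 514.79 ppb.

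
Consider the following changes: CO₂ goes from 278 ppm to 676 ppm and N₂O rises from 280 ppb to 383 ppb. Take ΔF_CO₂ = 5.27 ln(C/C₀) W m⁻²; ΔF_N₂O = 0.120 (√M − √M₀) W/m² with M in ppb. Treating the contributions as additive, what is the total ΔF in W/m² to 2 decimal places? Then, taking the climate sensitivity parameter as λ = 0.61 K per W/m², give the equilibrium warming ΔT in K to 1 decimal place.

CO₂: 5.27 × ln(676/278) = 5.27 × ln(2.43165) = 5.27 × 0.88857 = 4.6828 W/m².
N₂O: 0.120 × (√383 − √280) = 0.120 × (19.5704 − 16.7332) = 0.120 × 2.8372 = 0.3405 W/m².
Total ΔF = 4.6828 + 0.3405 = 5.0233 W/m².
ΔT = λ ΔF = 0.61 × 5.02 = 3.0622 K.

ΔF = 5.02 W/m²; ΔT = 3.1 K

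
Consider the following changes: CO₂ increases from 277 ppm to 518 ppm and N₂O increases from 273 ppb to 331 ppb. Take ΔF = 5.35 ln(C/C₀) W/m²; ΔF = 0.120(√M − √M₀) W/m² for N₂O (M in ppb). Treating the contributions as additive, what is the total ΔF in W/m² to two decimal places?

ΔF = 3.55 W/m²

CO₂: 5.35 × ln(518/277) = 5.35 × ln(1.87004) = 5.35 × 0.62596 = 3.3489 W/m².
N₂O: 0.120 × (√331 − √273) = 0.120 × (18.1934 − 16.5227) = 0.120 × 1.6707 = 0.2005 W/m².
Total ΔF = 3.3489 + 0.2005 = 3.5494 W/m².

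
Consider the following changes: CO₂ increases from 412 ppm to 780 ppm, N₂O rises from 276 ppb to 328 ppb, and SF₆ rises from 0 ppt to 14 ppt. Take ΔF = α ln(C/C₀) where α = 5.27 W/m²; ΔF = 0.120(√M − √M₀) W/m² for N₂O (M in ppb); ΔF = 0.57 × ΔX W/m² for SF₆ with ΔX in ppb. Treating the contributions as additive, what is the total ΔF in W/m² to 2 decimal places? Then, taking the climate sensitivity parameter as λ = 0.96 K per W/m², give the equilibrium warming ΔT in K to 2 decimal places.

CO₂: 5.27 × ln(780/412) = 5.27 × ln(1.89320) = 5.27 × 0.63827 = 3.3637 W/m².
N₂O: 0.120 × (√328 − √276) = 0.120 × (18.1108 − 16.6132) = 0.120 × 1.4976 = 0.1797 W/m².
SF₆: Δ = 14 − 0 = 14 ppt = 0.014 ppb; ΔF = 0.57 × 0.014 = 0.0080 W/m².
Total ΔF = 3.3637 + 0.1797 + 0.0080 = 3.5514 W/m².
ΔT = λ ΔF = 0.96 × 3.55 = 3.4080 K.

ΔF = 3.55 W/m²; ΔT = 3.41 K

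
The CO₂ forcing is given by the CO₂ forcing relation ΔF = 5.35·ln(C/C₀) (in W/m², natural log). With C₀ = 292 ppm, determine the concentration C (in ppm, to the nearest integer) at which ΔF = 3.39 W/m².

C ≈ 550 ppm

Set 5.35 ln(C/292) = 3.39, so ln(C/292) = 3.39/5.35 = 0.63364.
Then C/292 = e^0.63364 = 1.88446, giving C = 292 × 1.88446 = 550.26 ppm.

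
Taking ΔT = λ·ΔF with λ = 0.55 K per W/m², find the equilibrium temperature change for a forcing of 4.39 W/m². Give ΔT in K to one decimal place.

ΔT = λ ΔF = 0.55 × 4.39 = 2.4145 K.

ΔT = 2.4 K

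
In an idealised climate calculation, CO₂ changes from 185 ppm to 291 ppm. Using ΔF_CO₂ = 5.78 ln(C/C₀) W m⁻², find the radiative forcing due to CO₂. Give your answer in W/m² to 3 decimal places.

ΔF = 2.618 W/m²

CO₂: 5.78 × ln(291/185) = 5.78 × ln(1.57297) = 5.78 × 0.45297 = 2.6182 W/m².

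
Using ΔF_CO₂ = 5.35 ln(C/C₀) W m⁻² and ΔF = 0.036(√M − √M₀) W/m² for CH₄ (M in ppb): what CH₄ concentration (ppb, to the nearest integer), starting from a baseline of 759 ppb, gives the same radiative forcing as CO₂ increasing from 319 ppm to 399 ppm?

M ≈ 3697 ppb

CO₂ forcing: 5.35 × ln(399/319) = 5.35 × 0.223770 = 1.19717 W/m².
Set 0.036(√M − √759) = 1.19717: √M = 1.19717/0.036 + √759 = 33.2547 + 27.5500 = 60.8047.
M = (60.8047)² = 3697.21 ppb.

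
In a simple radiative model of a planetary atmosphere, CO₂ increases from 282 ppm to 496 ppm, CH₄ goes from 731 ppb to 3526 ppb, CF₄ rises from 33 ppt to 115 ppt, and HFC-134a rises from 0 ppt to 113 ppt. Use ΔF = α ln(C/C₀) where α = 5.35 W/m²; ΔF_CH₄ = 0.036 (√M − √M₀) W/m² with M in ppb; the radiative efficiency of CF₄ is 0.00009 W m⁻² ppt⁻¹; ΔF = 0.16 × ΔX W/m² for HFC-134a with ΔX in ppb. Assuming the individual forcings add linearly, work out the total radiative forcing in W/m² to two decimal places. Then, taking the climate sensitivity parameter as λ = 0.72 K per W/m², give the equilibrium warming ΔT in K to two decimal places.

ΔF = 4.21 W/m²; ΔT = 3.03 K

CO₂: 5.35 × ln(496/282) = 5.35 × ln(1.75887) = 5.35 × 0.56467 = 3.0210 W/m².
CH₄: 0.036 × (√3526 − √731) = 0.036 × (59.3801 − 27.0370) = 0.036 × 32.3431 = 1.1644 W/m².
CF₄: ΔF = 0.00009 × (115 − 33) = 0.00009 × 82 = 0.0074 W/m².
HFC-134a: Δ = 113 − 0 = 113 ppt = 0.113 ppb; ΔF = 0.16 × 0.113 = 0.0181 W/m².
Total ΔF = 3.0210 + 1.1644 + 0.0074 + 0.0181 = 4.2109 W/m².
ΔT = λ ΔF = 0.72 × 4.21 = 3.0312 K.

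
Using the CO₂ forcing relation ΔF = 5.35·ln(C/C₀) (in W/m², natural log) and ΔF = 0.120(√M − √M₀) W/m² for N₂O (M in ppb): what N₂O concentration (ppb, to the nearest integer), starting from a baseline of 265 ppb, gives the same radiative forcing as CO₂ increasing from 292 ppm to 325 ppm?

CO₂ forcing: 5.35 × ln(325/292) = 5.35 × 0.107071 = 0.57283 W/m².
Set 0.120(√M − √265) = 0.57283: √M = 0.57283/0.120 + √265 = 4.7736 + 16.2788 = 21.0524.
M = (21.0524)² = 443.20 ppb.

M ≈ 443 ppb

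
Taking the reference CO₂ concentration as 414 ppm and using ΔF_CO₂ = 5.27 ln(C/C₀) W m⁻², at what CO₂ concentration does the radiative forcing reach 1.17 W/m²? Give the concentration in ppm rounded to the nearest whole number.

C ≈ 517 ppm

Set 5.27 ln(C/414) = 1.17, so ln(C/414) = 1.17/5.27 = 0.22201.
Then C/414 = e^0.22201 = 1.24858, giving C = 414 × 1.24858 = 516.91 ppm.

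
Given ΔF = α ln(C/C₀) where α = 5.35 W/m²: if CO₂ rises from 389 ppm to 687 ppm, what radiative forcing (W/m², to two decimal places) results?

CO₂ absorption bands are partially saturated, so forcing scales with the logarithm of the concentration ratio.
CO₂: 5.35 × ln(687/389) = 5.35 × ln(1.76607) = 5.35 × 0.56876 = 3.0429 W/m².

ΔF = 3.04 W/m²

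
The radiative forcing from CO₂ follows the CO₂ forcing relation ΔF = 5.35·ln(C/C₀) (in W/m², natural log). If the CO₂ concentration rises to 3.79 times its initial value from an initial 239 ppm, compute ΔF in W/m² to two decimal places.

ΔF = 7.13 W/m²

Because the forcing depends only on the ratio C/C₀, the initial concentration does not enter.
ΔF = 5.35 × ln(3.79) = 5.35 × 1.33237 = 7.1282 W/m².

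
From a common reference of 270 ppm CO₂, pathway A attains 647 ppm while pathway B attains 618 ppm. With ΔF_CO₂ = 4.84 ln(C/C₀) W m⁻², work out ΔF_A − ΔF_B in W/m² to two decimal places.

ΔF_A = 4.84 ln(647/270) = 4.84 × 0.87392 = 4.2298 W/m².
ΔF_B = 4.84 ln(618/270) = 4.84 × 0.82807 = 4.0079 W/m².
Difference: 4.2298 − 4.0079 = 0.2219 W/m².

ΔF_A − ΔF_B = 0.22 W/m²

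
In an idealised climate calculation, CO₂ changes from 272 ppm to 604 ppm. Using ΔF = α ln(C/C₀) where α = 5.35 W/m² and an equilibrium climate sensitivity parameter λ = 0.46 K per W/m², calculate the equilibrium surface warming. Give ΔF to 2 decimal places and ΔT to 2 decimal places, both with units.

ΔF = 4.27 W/m²; ΔT = 1.96 K

CO₂: 5.35 × ln(604/272) = 5.35 × ln(2.22059) = 5.35 × 0.79777 = 4.2681 W/m².
ΔT = λ ΔF = 0.46 × 4.27 = 1.9642 K.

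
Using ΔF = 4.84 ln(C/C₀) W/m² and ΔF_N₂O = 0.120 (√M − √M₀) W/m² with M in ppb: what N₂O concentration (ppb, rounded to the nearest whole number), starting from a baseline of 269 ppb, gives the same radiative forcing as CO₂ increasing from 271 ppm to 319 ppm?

CO₂ forcing: 4.84 × ln(319/271) = 4.84 × 0.163072 = 0.78927 W/m².
Set 0.120(√M − √269) = 0.78927: √M = 0.78927/0.120 + √269 = 6.5773 + 16.4012 = 22.9785.
M = (22.9785)² = 528.01 ppb.

M ≈ 528 ppb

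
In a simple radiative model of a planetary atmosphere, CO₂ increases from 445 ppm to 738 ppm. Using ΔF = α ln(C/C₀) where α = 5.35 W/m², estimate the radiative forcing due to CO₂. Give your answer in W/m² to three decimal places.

CO₂ absorption bands are partially saturated, so forcing scales with the logarithm of the concentration ratio.
CO₂: 5.35 × ln(738/445) = 5.35 × ln(1.65843) = 5.35 × 0.50587 = 2.7064 W/m².

ΔF = 2.706 W/m²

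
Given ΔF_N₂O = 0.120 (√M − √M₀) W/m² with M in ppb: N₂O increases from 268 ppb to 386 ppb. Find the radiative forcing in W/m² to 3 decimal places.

N₂O: 0.120 × (√386 − √268) = 0.120 × (19.6469 − 16.3707) = 0.120 × 3.2762 = 0.3931 W/m².

ΔF = 0.393 W/m²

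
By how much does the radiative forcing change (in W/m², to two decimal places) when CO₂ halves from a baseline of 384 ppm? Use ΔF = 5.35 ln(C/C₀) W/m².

ΔF = -3.71 W/m²

ΔF = 5.35 × ln(0.5) = 5.35 × -0.69315 = -3.7084 W/m².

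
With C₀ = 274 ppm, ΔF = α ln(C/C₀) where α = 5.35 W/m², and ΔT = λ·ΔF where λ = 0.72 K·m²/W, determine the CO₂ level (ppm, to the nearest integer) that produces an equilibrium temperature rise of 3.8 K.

C ≈ 735 ppm

Required forcing: ΔF = ΔT/λ = 3.8/0.72 = 5.2778 W/m².
Then ln(C/274) = ΔF/5.35 = 5.2778/5.35 = 0.98650.
So C = 274 × e^0.98650 = 274 × 2.68183 = 734.82 ppm.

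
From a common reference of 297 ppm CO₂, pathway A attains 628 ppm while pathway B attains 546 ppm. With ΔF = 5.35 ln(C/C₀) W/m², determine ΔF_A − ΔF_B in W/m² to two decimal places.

ΔF_A − ΔF_B = 0.75 W/m²

ΔF_A = 5.35 ln(628/297) = 5.35 × 0.74881 = 4.0061 W/m².
ΔF_B = 5.35 ln(546/297) = 5.35 × 0.60889 = 3.2576 W/m².
Difference: 4.0061 − 3.2576 = 0.7485 W/m².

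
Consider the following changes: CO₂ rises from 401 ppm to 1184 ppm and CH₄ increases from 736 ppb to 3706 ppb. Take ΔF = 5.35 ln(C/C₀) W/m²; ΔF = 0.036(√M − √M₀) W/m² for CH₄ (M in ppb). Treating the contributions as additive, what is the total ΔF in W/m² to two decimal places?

ΔF = 7.01 W/m²

CO₂: 5.35 × ln(1184/401) = 5.35 × ln(2.95262) = 5.35 × 1.08269 = 5.7924 W/m².
CH₄: 0.036 × (√3706 − √736) = 0.036 × (60.8769 − 27.1293) = 0.036 × 33.7476 = 1.2149 W/m².
Total ΔF = 5.7924 + 1.2149 = 7.0073 W/m².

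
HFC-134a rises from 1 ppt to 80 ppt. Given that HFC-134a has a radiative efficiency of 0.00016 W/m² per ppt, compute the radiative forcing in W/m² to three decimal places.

HFC-134a: ΔF = 0.00016 × (80 − 1) = 0.00016 × 79 = 0.0126 W/m².

ΔF = 0.013 W/m²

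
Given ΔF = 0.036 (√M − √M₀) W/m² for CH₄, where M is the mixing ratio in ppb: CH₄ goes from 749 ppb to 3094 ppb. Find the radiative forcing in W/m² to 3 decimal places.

CH₄: 0.036 × (√3094 − √749) = 0.036 × (55.6237 − 27.3679) = 0.036 × 28.2558 = 1.0172 W/m².

ΔF = 1.017 W/m²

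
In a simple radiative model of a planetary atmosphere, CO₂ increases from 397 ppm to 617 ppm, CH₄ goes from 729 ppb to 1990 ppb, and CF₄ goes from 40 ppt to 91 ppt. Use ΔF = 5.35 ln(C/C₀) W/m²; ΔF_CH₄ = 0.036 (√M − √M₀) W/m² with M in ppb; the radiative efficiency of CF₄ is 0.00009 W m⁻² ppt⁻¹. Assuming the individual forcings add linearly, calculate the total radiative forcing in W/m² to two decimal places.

CO₂: 5.35 × ln(617/397) = 5.35 × ln(1.55416) = 5.35 × 0.44094 = 2.3590 W/m².
CH₄: 0.036 × (√1990 − √729) = 0.036 × (44.6094 − 27.0000) = 0.036 × 17.6094 = 0.6339 W/m².
CF₄: ΔF = 0.00009 × (91 − 40) = 0.00009 × 51 = 0.0046 W/m².
Total ΔF = 2.3590 + 0.6339 + 0.0046 = 2.9975 W/m².

ΔF = 3.00 W/m²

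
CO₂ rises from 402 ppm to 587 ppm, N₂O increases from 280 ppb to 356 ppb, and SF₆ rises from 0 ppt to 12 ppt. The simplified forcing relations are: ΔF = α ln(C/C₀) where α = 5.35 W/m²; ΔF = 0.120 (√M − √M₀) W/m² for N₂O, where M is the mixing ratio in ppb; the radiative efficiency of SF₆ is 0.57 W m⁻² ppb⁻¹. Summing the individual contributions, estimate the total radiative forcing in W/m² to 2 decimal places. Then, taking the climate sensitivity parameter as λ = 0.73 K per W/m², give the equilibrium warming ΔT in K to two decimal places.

ΔF = 2.29 W/m²; ΔT = 1.67 K

CO₂: 5.35 × ln(587/402) = 5.35 × ln(1.46020) = 5.35 × 0.37857 = 2.0253 W/m².
N₂O: 0.120 × (√356 − √280) = 0.120 × (18.8680 − 16.7332) = 0.120 × 2.1348 = 0.2562 W/m².
SF₆: Δ = 12 − 0 = 12 ppt = 0.012 ppb; ΔF = 0.57 × 0.012 = 0.0068 W/m².
Total ΔF = 2.0253 + 0.2562 + 0.0068 = 2.2883 W/m².
ΔT = λ ΔF = 0.73 × 2.29 = 1.6717 K.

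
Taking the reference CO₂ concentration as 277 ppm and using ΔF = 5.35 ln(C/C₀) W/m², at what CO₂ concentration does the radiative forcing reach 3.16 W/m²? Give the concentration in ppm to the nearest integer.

Set 5.35 ln(C/277) = 3.16, so ln(C/277) = 3.16/5.35 = 0.59065.
Then C/277 = e^0.59065 = 1.80516, giving C = 277 × 1.80516 = 500.03 ppm.

C ≈ 500 ppm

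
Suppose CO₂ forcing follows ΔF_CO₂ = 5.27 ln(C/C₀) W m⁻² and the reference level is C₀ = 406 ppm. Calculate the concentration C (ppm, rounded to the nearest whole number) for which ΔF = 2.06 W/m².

Set 5.27 ln(C/406) = 2.06, so ln(C/406) = 2.06/5.27 = 0.39089.
Then C/406 = e^0.39089 = 1.47830, giving C = 406 × 1.47830 = 600.19 ppm.

C ≈ 600 ppm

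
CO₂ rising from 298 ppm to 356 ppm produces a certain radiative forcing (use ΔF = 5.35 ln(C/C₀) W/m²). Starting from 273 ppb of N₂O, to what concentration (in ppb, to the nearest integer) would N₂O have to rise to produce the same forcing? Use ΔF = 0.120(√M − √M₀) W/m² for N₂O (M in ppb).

M ≈ 598 ppb

CO₂ forcing: 5.35 × ln(356/298) = 5.35 × 0.177837 = 0.95143 W/m².
Set 0.120(√M − √273) = 0.95143: √M = 0.95143/0.120 + √273 = 7.9286 + 16.5227 = 24.4513.
M = (24.4513)² = 597.87 ppb.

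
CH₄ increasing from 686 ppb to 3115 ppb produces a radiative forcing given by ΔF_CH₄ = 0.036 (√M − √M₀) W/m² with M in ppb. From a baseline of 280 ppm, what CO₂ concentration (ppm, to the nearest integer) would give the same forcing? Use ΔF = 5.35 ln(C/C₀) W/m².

C ≈ 342 ppm

CH₄ forcing: 0.036 × (√3115 − √686) = 0.036 × (55.8122 − 26.1916) = 0.036 × 29.6206 = 1.06634 W/m².
Set 5.35 ln(C/280) = 1.06634: ln(C/280) = 1.06634/5.35 = 0.19932, so C = 280 × e^0.19932 = 280 × 1.22057 = 341.76 ppm.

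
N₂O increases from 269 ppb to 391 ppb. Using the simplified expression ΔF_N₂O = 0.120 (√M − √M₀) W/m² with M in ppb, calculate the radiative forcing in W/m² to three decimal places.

ΔF = 0.405 W/m²

N₂O: 0.120 × (√391 − √269) = 0.120 × (19.7737 − 16.4012) = 0.120 × 3.3725 = 0.4047 W/m².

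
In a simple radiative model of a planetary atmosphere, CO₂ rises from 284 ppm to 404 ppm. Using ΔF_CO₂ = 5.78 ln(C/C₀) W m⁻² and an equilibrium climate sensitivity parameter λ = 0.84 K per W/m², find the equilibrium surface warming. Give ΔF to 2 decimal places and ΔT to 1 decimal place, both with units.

CO₂: 5.78 × ln(404/284) = 5.78 × ln(1.42254) = 5.78 × 0.35244 = 2.0371 W/m².
ΔT = λ ΔF = 0.84 × 2.04 = 1.7136 K.

ΔF = 2.04 W/m²; ΔT = 1.7 K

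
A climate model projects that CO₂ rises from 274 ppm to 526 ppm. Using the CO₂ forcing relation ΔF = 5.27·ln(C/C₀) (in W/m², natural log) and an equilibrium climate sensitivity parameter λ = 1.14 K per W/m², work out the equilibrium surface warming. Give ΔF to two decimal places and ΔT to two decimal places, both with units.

CO₂: 5.27 × ln(526/274) = 5.27 × ln(1.91971) = 5.27 × 0.65217 = 3.4369 W/m².
ΔT = λ ΔF = 1.14 × 3.44 = 3.9216 K.

ΔF = 3.44 W/m²; ΔT = 3.92 K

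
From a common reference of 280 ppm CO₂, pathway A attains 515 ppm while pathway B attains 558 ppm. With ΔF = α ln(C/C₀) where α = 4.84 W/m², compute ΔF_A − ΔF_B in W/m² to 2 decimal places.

ΔF_A − ΔF_B = -0.39 W/m²

ΔF_A = 4.84 ln(515/280) = 4.84 × 0.60938 = 2.9494 W/m².
ΔF_B = 4.84 ln(558/280) = 4.84 × 0.68957 = 3.3375 W/m².
Difference: 2.9494 − 3.3375 = -0.3881 W/m².
(Equivalently, ΔF_A − ΔF_B = 4.84 ln(515/558) = 4.84 × -0.08019 = -0.3881 W/m².)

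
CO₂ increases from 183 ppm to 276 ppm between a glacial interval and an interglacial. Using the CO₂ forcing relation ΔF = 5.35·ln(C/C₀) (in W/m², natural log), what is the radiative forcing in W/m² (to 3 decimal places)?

CO₂: 5.35 × ln(276/183) = 5.35 × ln(1.50820) = 5.35 × 0.41092 = 2.1984 W/m².

ΔF = 2.198 W/m²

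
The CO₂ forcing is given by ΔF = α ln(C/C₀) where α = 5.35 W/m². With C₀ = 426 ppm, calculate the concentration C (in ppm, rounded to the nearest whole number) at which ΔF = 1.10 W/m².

Set 5.35 ln(C/426) = 1.10, so ln(C/426) = 1.10/5.35 = 0.20561.
Then C/426 = e^0.20561 = 1.22827, giving C = 426 × 1.22827 = 523.24 ppm.

C ≈ 523 ppm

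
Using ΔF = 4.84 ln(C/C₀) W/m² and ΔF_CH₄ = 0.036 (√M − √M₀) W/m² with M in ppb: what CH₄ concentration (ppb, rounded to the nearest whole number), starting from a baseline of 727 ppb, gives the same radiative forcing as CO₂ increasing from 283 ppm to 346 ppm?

M ≈ 2914 ppb

CO₂ forcing: 4.84 × ln(346/283) = 4.84 × 0.200992 = 0.97280 W/m².
Set 0.036(√M − √727) = 0.97280: √M = 0.97280/0.036 + √727 = 27.0222 + 26.9629 = 53.9851.
M = (53.9851)² = 2914.39 ppb.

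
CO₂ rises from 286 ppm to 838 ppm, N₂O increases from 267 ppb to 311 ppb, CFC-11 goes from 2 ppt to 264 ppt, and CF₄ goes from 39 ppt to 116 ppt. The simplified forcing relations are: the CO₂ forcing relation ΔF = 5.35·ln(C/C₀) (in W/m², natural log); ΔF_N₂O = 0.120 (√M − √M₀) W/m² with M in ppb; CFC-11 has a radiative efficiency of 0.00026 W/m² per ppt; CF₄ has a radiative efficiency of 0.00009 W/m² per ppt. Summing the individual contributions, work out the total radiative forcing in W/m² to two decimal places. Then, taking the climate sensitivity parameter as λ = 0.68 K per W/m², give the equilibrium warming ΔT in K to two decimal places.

CO₂: 5.35 × ln(838/286) = 5.35 × ln(2.93007) = 5.35 × 1.07503 = 5.7514 W/m².
N₂O: 0.120 × (√311 − √267) = 0.120 × (17.6352 − 16.3401) = 0.120 × 1.2951 = 0.1554 W/m².
CFC-11: ΔF = 0.00026 × (264 − 2) = 0.00026 × 262 = 0.0681 W/m².
CF₄: ΔF = 0.00009 × (116 − 39) = 0.00009 × 77 = 0.0069 W/m².
Total ΔF = 5.7514 + 0.1554 + 0.0681 + 0.0069 = 5.9818 W/m².
ΔT = λ ΔF = 0.68 × 5.98 = 4.0664 K.

ΔF = 5.98 W/m²; ΔT = 4.07 K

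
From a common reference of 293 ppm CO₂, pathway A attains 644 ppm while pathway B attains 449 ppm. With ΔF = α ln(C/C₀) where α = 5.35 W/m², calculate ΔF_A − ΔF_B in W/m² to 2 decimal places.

ΔF_A − ΔF_B = 1.93 W/m²

ΔF_A = 5.35 ln(644/293) = 5.35 × 0.78753 = 4.2133 W/m².
ΔF_B = 5.35 ln(449/293) = 5.35 × 0.42685 = 2.2836 W/m².
Difference: 4.2133 − 2.2836 = 1.9297 W/m².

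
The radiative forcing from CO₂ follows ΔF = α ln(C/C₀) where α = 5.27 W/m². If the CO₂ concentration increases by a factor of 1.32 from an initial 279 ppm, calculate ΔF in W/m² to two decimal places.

Because the forcing depends only on the ratio C/C₀, the initial concentration does not enter.
ΔF = 5.27 × ln(1.32) = 5.27 × 0.27763 = 1.4631 W/m².

ΔF = 1.46 W/m²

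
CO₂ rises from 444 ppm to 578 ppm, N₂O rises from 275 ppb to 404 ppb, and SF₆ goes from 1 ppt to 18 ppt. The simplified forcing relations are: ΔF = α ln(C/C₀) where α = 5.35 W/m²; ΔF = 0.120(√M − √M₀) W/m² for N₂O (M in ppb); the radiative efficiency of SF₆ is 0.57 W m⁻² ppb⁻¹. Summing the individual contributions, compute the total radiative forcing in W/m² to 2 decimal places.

ΔF = 1.84 W/m²

CO₂: 5.35 × ln(578/444) = 5.35 × ln(1.30180) = 5.35 × 0.26375 = 1.4111 W/m².
N₂O: 0.120 × (√404 − √275) = 0.120 × (20.0998 − 16.5831) = 0.120 × 3.5167 = 0.4220 W/m².
SF₆: Δ = 18 − 1 = 17 ppt = 0.017 ppb; ΔF = 0.57 × 0.017 = 0.0097 W/m².
Total ΔF = 1.4111 + 0.4220 + 0.0097 = 1.8428 W/m².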